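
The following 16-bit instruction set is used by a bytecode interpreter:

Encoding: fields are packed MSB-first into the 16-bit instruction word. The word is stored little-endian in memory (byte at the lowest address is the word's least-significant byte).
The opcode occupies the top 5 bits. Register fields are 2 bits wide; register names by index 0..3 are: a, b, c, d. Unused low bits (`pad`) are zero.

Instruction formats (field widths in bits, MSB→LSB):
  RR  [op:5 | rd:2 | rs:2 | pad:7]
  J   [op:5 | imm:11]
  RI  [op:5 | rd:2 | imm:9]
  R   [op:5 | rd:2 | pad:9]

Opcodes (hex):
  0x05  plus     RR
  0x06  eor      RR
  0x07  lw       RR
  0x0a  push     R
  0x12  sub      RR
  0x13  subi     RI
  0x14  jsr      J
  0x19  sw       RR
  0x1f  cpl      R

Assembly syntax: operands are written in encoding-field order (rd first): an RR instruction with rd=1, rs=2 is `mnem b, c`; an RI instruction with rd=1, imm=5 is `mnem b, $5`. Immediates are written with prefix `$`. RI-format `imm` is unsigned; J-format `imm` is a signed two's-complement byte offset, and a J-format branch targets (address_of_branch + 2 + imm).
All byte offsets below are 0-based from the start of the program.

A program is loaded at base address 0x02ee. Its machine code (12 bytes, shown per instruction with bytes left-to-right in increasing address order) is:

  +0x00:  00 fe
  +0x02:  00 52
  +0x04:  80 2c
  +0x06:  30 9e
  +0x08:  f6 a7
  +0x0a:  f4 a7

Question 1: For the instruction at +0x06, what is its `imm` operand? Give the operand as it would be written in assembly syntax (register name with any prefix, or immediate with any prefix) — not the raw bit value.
$48

+0x06: 30 9e ⇒ word 0x9e30 (little)
  opcode bits[15:11]=0x13: subi/RI
  rd@[10:9]=0x3 ⇒ d
  imm@[8:0]=0x30 ⇒ $48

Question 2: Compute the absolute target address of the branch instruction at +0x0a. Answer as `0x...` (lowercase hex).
@+0a  little-endian(f4 a7) = 0xa7f4
  op=0xa7f4>>11=0x14 ⇒ jsr (J)
  imm: (w>>0)&0x7ff=0x7f4 (s11→-12) → $-12
  target = base 0x02ee + off 0x0a + 2 + imm -12 = 0x02ee

0x02ee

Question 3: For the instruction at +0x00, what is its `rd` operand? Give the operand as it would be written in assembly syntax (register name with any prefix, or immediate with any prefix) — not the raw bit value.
d

@+00  little-endian(00 fe) = 0xfe00
  opcode bits[15:11]=0x1f: cpl/R
  [10:9] rd=3 = d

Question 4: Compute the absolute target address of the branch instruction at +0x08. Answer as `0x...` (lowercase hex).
0x02ee

+0x08: f6 a7 ⇒ word 0xa7f6 (little)
  op=0xa7f6>>11=0x14 ⇒ jsr (J)
  imm@[10:0]=0x7f6 (s11→-10) ⇒ $-10
  target = base 0x02ee + off 0x08 + 2 + imm -10 = 0x02ee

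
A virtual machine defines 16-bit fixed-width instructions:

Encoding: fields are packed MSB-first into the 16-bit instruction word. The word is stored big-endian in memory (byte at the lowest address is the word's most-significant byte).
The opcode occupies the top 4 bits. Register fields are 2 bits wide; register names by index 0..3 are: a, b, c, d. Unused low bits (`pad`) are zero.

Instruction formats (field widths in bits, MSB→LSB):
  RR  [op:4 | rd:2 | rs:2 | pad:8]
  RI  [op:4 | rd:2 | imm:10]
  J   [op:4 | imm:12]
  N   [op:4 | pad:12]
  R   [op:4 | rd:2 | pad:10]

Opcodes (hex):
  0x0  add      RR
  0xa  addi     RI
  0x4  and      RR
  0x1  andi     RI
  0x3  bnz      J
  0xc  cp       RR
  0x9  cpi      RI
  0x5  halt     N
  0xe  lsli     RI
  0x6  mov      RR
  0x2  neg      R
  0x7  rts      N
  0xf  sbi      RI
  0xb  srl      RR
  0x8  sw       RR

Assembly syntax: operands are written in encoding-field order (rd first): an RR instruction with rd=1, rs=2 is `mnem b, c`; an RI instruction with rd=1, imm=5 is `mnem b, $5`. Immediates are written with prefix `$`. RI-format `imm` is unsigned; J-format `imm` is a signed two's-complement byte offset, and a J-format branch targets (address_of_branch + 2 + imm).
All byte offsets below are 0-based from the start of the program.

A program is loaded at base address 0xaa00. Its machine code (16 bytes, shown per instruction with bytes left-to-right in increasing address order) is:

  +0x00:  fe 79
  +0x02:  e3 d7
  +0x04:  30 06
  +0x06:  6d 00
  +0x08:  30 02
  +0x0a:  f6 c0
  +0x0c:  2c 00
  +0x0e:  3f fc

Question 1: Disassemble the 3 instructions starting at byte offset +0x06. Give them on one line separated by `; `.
+0x06: 6d 00 ⇒ word 0x6d00 (big)
  top 4b → 0x6 → mov [RR]
  [11:10] rd=3 = d
  [9:8] rs=1 = b
+0x08: 30 02 ⇒ word 0x3002 (big)
  top 4b → 0x3 → bnz [J]
  [11:0] imm=2 = $2
+0x0a: f6 c0 ⇒ word 0xf6c0 (big)
  top 4b → 0xf → sbi [RI]
  [11:10] rd=1 = b
  [9:0] imm=704 = $704

mov d, b; bnz $2; sbi b, $704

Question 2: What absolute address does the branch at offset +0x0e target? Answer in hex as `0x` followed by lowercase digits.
[0e] 3f fc → 0x3ffc
  opcode bits[15:12]=0x3: bnz/J
  [11:0] imm=4092 (s12→-4) = $-4
  target = base 0xaa00 + off 0x0e + 2 + imm -4 = 0xaa0c

0xaa0c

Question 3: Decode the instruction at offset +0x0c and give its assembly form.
neg d

@+0c  big-endian(2c 00) = 0x2c00
  op=0x2c00>>12=0x2 ⇒ neg (R)
  rd: (w>>10)&0x3=0x3 → d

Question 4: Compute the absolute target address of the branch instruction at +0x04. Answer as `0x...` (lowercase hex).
@+04  big-endian(30 06) = 0x3006
  op=0x3006>>12=0x3 ⇒ bnz (J)
  [11:0] imm=6 = $6
  target = base 0xaa00 + off 0x04 + 2 + imm 6 = 0xaa0c

0xaa0c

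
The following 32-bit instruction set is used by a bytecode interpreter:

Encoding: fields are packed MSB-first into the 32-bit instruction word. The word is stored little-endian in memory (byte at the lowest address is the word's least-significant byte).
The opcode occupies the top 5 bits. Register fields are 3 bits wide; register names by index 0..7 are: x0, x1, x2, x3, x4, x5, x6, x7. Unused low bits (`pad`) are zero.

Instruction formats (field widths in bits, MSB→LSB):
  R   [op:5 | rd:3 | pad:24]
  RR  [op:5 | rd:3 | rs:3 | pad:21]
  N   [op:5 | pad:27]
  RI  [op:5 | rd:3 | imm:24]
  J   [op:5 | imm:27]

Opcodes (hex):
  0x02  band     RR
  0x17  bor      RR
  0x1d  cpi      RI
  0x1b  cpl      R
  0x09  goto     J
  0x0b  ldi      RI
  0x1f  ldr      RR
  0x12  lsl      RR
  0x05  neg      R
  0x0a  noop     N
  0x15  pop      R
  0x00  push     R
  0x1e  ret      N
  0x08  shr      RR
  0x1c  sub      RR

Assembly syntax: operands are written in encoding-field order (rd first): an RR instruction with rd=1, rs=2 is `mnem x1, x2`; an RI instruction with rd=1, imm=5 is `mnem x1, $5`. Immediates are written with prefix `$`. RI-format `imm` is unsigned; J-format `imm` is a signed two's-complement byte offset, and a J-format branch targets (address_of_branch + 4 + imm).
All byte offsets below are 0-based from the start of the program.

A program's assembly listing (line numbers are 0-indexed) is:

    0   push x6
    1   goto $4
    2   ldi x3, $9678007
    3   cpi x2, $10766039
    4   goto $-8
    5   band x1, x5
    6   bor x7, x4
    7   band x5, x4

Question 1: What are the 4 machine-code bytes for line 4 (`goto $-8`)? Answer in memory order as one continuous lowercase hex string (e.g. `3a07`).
4. goto fields op=0x9:5|imm=-8:27 → word 4ffffff8h → f8 ff ff 4f

f8ffff4f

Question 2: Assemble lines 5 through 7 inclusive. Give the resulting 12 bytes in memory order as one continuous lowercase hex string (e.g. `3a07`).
0000a011000080bf00008015

L5: band op=0x2:5|rd=1:3|rs=5:3|pad=0:21 ⇒ 0x11a00000 ⇒ little 00 00 a0 11
L6: bor op=0x17:5|rd=7:3|rs=4:3|pad=0:21 ⇒ 0xbf800000 ⇒ little 00 00 80 bf
L7: band op=0x2:5|rd=5:3|rs=4:3|pad=0:21 ⇒ 0x15800000 ⇒ little 00 00 80 15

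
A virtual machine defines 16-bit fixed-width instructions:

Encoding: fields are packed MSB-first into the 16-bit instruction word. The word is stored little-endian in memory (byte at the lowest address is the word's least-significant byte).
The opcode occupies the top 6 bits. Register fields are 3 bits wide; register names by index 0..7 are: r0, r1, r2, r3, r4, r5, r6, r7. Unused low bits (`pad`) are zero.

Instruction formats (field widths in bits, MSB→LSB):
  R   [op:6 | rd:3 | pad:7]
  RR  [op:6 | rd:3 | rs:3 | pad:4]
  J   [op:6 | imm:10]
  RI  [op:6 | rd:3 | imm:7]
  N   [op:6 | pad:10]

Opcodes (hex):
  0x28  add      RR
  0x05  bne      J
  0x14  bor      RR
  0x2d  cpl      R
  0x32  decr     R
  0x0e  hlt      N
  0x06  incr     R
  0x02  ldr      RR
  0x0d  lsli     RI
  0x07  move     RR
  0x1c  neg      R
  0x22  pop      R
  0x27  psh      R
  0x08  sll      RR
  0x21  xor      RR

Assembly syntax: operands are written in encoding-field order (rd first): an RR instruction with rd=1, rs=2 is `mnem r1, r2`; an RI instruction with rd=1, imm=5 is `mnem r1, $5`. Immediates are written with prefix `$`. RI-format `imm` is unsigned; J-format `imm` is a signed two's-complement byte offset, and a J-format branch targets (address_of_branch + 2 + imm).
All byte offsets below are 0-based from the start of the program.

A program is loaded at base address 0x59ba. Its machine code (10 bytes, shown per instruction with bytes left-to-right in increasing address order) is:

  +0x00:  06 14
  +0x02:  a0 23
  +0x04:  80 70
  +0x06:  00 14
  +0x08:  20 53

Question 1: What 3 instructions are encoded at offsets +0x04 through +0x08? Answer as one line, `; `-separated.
@+04  little-endian(80 70) = 0x7080
  opcode bits[15:10]=0x1c: neg/R
  [9:7] rd=1 = r1
@+06  little-endian(00 14) = 0x1400
  opcode bits[15:10]=0x5: bne/J
  [9:0] imm=0 = $0
@+08  little-endian(20 53) = 0x5320
  opcode bits[15:10]=0x14: bor/RR
  [9:7] rd=6 = r6
  [6:4] rs=2 = r2

neg r1; bne $0; bor r6, r2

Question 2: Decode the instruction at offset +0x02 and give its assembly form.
sll r7, r2

+0x02: a0 23 ⇒ word 0x23a0 (little)
  op=0x23a0>>10=0x8 ⇒ sll (RR)
  rd: (w>>7)&0x7=0x7 → r7
  rs: (w>>4)&0x7=0x2 → r2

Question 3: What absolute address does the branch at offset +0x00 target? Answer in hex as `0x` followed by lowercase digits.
0x59c2

@+00  little-endian(06 14) = 0x1406
  op=0x1406>>10=0x5 ⇒ bne (J)
  [9:0] imm=6 = $6
  target = base 0x59ba + off 0x00 + 2 + imm 6 = 0x59c2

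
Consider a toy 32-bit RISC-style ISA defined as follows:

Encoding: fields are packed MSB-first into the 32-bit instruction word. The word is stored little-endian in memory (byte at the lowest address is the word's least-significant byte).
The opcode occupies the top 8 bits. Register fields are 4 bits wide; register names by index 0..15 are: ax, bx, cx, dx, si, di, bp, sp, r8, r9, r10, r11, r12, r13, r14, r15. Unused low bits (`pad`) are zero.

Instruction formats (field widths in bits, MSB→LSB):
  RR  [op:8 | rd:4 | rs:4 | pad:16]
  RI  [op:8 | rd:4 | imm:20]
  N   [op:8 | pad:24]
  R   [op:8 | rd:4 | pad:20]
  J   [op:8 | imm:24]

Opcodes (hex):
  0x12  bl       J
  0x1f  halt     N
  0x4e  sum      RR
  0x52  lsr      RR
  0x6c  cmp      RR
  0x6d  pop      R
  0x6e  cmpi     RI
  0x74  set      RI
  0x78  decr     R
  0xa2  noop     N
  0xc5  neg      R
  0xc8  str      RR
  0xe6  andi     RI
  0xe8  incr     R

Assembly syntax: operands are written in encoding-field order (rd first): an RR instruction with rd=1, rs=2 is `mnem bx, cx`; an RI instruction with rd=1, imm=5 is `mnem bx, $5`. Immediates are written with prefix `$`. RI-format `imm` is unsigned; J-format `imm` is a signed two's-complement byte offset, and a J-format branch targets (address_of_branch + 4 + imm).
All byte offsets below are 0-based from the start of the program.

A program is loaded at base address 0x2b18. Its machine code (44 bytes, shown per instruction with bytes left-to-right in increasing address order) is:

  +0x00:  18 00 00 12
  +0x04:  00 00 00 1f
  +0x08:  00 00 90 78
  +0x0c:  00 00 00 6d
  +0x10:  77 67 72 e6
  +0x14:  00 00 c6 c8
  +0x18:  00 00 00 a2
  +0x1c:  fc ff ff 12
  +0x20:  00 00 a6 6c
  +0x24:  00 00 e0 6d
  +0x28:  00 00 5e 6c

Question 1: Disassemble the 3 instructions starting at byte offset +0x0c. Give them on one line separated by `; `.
+0x0c: 00 00 00 6d ⇒ word 0x6d000000 (little)
  op=0x6d000000>>24=0x6d ⇒ pop (R)
  rd: (w>>20)&0xf=0x0 → ax
+0x10: 77 67 72 e6 ⇒ word 0xe6726777 (little)
  op=0xe6726777>>24=0xe6 ⇒ andi (RI)
  rd: (w>>20)&0xf=0x7 → sp
  imm: (w>>0)&0xfffff=0x26777 → $157559
+0x14: 00 00 c6 c8 ⇒ word 0xc8c60000 (little)
  op=0xc8c60000>>24=0xc8 ⇒ str (RR)
  rd: (w>>20)&0xf=0xc → r12
  rs: (w>>16)&0xf=0x6 → bp

pop ax; andi sp, $157559; str r12, bp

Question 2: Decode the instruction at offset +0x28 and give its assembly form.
off 0x28: read 00 00 5e 6c as little → 0x6c5e0000
  op=0x6c5e0000>>24=0x6c ⇒ cmp (RR)
  rd@[23:20]=0x5 ⇒ di
  rs@[19:16]=0xe ⇒ r14

cmp di, r14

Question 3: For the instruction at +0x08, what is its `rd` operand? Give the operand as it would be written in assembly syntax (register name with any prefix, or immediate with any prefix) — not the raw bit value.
r9

+0x08: 00 00 90 78 ⇒ word 0x78900000 (little)
  opcode bits[31:24]=0x78: decr/R
  rd: (w>>20)&0xf=0x9 → r9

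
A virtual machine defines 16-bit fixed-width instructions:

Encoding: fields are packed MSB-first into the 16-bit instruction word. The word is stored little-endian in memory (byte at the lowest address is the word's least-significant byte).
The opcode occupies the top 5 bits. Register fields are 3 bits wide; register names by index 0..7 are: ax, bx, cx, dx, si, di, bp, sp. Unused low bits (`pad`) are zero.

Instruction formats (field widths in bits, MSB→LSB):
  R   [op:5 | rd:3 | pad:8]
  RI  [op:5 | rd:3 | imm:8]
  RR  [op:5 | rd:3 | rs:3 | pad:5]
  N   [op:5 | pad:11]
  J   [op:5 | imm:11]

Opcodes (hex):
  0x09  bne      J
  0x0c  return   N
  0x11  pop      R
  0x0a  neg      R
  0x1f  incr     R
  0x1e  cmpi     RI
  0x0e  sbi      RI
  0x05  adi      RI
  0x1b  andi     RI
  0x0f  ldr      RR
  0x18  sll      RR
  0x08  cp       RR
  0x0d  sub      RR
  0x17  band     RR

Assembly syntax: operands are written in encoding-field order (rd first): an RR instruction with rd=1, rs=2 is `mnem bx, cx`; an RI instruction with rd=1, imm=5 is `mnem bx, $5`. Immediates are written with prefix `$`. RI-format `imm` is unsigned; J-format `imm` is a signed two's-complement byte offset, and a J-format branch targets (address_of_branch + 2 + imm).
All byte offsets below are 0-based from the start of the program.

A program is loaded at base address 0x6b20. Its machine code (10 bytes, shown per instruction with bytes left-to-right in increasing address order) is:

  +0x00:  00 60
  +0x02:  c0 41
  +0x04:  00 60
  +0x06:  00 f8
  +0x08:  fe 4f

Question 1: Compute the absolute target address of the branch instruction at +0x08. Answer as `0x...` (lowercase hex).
off 0x08: read fe 4f as little → 0x4ffe
  top 5b → 0x9 → bne [J]
  [10:0] imm=2046 (s11→-2) = $-2
  target = base 0x6b20 + off 0x08 + 2 + imm -2 = 0x6b28

0x6b28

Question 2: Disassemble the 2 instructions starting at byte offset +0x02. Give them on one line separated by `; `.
[02] c0 41 → 0x41c0
  top 5b → 0x8 → cp [RR]
  rd: (w>>8)&0x7=0x1 → bx
  rs: (w>>5)&0x7=0x6 → bp
[04] 00 60 → 0x6000
  top 5b → 0xc → return [N]

cp bx, bp; return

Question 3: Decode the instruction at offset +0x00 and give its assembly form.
off 0x00: read 00 60 as little → 0x6000
  top 5b → 0xc → return [N]

return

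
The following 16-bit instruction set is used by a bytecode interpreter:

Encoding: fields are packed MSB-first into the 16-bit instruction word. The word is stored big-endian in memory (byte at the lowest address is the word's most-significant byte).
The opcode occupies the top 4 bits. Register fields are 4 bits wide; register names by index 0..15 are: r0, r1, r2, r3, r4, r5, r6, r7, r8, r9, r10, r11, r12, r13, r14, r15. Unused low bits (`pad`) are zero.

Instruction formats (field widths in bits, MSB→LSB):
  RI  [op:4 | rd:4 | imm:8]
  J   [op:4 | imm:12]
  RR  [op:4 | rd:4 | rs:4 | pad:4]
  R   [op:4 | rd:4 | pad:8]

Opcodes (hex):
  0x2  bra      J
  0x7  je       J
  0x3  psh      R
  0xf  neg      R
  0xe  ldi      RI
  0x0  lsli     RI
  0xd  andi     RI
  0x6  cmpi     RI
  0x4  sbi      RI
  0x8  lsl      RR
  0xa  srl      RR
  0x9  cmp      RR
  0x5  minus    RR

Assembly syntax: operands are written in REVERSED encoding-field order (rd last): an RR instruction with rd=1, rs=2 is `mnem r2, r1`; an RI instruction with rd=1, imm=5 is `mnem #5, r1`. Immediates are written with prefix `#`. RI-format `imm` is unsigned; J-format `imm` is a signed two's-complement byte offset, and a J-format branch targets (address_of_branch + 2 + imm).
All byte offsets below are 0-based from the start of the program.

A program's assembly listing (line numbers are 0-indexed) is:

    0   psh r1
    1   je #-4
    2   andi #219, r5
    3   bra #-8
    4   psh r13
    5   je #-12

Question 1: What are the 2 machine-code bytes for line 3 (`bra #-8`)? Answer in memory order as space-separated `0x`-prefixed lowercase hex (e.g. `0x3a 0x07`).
3. bra fields op=0x2:4|imm=-8:12 → word 2ff8h → 2f f8

0x2f 0xf8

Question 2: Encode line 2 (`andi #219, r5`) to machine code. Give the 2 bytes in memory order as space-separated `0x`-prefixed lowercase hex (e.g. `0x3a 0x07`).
L2: andi op=0xd:4|rd=5:4|imm=219:8 ⇒ 0xd5db ⇒ big d5 db

0xd5 0xdb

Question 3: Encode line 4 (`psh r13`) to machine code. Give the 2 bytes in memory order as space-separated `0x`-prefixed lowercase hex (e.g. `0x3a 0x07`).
line 4 (psh): pack op=0x3:4|rd=13:4|pad=0:8 = 0x3d00; big→ 3d 00

0x3d 0x00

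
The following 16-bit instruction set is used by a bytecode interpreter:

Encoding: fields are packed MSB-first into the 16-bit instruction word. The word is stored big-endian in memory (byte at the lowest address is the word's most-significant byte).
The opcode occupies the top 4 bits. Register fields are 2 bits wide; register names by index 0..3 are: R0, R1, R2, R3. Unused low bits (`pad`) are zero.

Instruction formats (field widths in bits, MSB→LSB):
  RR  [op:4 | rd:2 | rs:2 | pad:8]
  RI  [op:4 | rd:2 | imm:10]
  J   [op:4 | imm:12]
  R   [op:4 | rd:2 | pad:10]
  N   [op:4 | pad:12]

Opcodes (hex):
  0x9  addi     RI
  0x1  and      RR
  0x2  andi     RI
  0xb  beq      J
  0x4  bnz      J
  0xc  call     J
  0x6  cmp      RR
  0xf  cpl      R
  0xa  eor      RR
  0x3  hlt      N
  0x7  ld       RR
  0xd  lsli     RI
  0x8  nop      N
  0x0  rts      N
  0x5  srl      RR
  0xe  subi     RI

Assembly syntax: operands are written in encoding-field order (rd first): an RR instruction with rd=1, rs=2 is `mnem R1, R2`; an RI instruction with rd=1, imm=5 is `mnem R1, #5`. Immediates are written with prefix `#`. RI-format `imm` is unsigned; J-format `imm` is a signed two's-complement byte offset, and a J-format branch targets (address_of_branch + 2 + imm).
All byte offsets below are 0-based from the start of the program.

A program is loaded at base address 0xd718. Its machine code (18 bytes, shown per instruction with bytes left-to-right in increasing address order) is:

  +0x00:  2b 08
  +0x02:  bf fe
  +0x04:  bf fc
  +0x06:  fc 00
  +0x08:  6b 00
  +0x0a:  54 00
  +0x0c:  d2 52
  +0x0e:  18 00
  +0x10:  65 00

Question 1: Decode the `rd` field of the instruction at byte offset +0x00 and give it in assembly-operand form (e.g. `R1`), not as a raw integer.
off 0x00: read 2b 08 as big → 0x2b08
  op=0x2b08>>12=0x2 ⇒ andi (RI)
  rd: (w>>10)&0x3=0x2 → R2
  imm: (w>>0)&0x3ff=0x308 → #776

R2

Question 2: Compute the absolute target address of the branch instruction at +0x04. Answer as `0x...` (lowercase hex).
+0x04: bf fc ⇒ word 0xbffc (big)
  top 4b → 0xb → beq [J]
  imm: (w>>0)&0xfff=0xffc (s12→-4) → #-4
  target = base 0xd718 + off 0x04 + 2 + imm -4 = 0xd71a

0xd71a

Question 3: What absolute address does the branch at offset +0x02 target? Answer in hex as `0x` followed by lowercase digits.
0xd71a

@+02  big-endian(bf fe) = 0xbffe
  opcode bits[15:12]=0xb: beq/J
  imm@[11:0]=0xffe (s12→-2) ⇒ #-2
  target = base 0xd718 + off 0x02 + 2 + imm -2 = 0xd71a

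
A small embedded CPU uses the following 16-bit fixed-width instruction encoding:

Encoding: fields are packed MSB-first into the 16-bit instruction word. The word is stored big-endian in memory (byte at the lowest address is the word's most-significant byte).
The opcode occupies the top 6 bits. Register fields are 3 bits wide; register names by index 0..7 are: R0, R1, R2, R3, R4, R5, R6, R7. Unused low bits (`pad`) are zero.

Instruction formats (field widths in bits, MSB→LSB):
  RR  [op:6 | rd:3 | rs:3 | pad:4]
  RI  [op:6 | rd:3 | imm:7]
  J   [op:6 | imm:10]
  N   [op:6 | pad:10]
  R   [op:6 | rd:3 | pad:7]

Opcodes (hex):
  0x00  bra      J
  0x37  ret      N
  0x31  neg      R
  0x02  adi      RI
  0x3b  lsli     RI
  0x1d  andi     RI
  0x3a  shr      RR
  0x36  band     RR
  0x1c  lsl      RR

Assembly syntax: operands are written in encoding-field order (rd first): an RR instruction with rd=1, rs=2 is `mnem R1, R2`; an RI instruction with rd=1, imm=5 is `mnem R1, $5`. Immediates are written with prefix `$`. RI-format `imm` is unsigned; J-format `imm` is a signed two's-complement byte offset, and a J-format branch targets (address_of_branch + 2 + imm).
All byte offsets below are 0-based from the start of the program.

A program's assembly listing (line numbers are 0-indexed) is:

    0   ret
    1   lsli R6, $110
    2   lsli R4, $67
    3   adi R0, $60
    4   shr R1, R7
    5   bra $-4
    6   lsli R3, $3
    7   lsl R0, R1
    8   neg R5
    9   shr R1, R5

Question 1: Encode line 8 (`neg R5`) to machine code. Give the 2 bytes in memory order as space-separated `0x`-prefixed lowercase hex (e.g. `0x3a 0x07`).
L8: neg op=0x31:6|rd=5:3|pad=0:7 ⇒ 0xc680 ⇒ big c6 80

0xc6 0x80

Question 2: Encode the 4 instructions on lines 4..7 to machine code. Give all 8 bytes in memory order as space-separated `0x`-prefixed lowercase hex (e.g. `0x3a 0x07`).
0xe8 0xf0 0x03 0xfc 0xed 0x83 0x70 0x10

L4: shr op=0x3a:6|rd=1:3|rs=7:3|pad=0:4 ⇒ 0xe8f0 ⇒ big e8 f0
L5: bra op=0x0:6|imm=-4:10 ⇒ 0x03fc ⇒ big 03 fc
L6: lsli op=0x3b:6|rd=3:3|imm=3:7 ⇒ 0xed83 ⇒ big ed 83
L7: lsl op=0x1c:6|rd=0:3|rs=1:3|pad=0:4 ⇒ 0x7010 ⇒ big 70 10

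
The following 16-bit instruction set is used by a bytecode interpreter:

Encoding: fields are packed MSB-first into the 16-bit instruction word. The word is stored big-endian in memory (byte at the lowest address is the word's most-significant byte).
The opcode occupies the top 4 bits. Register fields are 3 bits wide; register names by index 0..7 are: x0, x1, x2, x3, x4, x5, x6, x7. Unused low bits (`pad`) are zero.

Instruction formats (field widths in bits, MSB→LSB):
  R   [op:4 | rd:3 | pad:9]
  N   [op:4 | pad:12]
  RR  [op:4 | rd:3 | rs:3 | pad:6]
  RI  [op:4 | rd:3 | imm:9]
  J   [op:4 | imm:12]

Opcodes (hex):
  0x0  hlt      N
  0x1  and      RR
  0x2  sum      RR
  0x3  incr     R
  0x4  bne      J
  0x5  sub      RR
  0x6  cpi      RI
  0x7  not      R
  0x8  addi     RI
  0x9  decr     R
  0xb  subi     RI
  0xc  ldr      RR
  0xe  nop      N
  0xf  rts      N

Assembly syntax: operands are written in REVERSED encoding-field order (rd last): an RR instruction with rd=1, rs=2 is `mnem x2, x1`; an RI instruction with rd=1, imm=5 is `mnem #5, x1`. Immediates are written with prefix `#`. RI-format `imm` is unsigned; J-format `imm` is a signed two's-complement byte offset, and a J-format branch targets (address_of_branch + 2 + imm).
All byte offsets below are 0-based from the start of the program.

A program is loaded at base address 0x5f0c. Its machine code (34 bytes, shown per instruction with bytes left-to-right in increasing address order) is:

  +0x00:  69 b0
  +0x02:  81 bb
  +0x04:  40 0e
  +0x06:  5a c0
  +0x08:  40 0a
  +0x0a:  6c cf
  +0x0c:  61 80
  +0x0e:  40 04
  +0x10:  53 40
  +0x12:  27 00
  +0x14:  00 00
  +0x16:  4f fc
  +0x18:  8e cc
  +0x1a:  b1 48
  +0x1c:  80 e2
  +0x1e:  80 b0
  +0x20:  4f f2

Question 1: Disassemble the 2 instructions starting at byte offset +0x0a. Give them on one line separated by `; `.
@+0a  big-endian(6c cf) = 0x6ccf
  top 4b → 0x6 → cpi [RI]
  rd: (w>>9)&0x7=0x6 → x6
  imm: (w>>0)&0x1ff=0xcf → #207
@+0c  big-endian(61 80) = 0x6180
  top 4b → 0x6 → cpi [RI]
  rd: (w>>9)&0x7=0x0 → x0
  imm: (w>>0)&0x1ff=0x180 → #384

cpi #207, x6; cpi #384, x0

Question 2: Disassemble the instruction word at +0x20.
off 0x20: read 4f f2 as big → 0x4ff2
  opcode bits[15:12]=0x4: bne/J
  imm: (w>>0)&0xfff=0xff2 (s12→-14) → #-14

bne #-14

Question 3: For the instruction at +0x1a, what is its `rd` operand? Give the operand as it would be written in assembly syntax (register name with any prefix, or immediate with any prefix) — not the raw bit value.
@+1a  big-endian(b1 48) = 0xb148
  op=0xb148>>12=0xb ⇒ subi (RI)
  rd@[11:9]=0x0 ⇒ x0
  imm@[8:0]=0x148 ⇒ #328

x0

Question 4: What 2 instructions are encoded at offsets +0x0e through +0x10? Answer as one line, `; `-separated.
bne #4; sub x5, x1

@+0e  big-endian(40 04) = 0x4004
  opcode bits[15:12]=0x4: bne/J
  imm: (w>>0)&0xfff=0x4 → #4
@+10  big-endian(53 40) = 0x5340
  opcode bits[15:12]=0x5: sub/RR
  rd: (w>>9)&0x7=0x1 → x1
  rs: (w>>6)&0x7=0x5 → x5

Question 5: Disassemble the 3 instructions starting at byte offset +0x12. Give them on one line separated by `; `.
@+12  big-endian(27 00) = 0x2700
  opcode bits[15:12]=0x2: sum/RR
  [11:9] rd=3 = x3
  [8:6] rs=4 = x4
@+14  big-endian(00 00) = 0x0000
  opcode bits[15:12]=0x0: hlt/N
@+16  big-endian(4f fc) = 0x4ffc
  opcode bits[15:12]=0x4: bne/J
  [11:0] imm=4092 (s12→-4) = #-4

sum x4, x3; hlt; bne #-4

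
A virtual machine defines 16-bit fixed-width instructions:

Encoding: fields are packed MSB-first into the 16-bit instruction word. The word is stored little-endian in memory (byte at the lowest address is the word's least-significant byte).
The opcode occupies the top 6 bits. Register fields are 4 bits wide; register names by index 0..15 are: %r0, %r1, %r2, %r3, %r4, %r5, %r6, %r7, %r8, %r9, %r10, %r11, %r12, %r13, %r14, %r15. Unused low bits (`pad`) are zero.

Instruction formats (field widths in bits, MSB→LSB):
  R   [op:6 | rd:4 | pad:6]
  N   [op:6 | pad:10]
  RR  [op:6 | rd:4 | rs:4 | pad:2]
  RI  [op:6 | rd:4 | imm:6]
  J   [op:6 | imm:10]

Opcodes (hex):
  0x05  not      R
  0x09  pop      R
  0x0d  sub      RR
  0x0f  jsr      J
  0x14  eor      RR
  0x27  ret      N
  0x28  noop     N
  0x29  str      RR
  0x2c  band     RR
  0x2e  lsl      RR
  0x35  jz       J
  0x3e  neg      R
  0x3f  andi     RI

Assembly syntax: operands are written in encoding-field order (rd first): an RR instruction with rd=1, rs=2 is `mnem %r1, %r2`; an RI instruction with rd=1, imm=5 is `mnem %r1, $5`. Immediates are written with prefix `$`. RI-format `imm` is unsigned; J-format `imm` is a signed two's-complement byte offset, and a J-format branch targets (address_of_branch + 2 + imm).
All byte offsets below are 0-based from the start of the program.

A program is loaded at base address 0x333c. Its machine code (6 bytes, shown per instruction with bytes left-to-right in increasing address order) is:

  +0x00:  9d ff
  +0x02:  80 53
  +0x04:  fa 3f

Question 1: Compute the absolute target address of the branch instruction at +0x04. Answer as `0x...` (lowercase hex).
0x333c

[04] fa 3f → 0x3ffa
  opcode bits[15:10]=0xf: jsr/J
  imm@[9:0]=0x3fa (s10→-6) ⇒ $-6
  target = base 0x333c + off 0x04 + 2 + imm -6 = 0x333c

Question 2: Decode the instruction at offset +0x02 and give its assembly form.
eor %r14, %r0

[02] 80 53 → 0x5380
  opcode bits[15:10]=0x14: eor/RR
  rd@[9:6]=0xe ⇒ %r14
  rs@[5:2]=0x0 ⇒ %r0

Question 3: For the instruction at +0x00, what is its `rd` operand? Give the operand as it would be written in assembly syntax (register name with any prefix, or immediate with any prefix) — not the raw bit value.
%r14

@+00  little-endian(9d ff) = 0xff9d
  opcode bits[15:10]=0x3f: andi/RI
  rd@[9:6]=0xe ⇒ %r14
  imm@[5:0]=0x1d ⇒ $29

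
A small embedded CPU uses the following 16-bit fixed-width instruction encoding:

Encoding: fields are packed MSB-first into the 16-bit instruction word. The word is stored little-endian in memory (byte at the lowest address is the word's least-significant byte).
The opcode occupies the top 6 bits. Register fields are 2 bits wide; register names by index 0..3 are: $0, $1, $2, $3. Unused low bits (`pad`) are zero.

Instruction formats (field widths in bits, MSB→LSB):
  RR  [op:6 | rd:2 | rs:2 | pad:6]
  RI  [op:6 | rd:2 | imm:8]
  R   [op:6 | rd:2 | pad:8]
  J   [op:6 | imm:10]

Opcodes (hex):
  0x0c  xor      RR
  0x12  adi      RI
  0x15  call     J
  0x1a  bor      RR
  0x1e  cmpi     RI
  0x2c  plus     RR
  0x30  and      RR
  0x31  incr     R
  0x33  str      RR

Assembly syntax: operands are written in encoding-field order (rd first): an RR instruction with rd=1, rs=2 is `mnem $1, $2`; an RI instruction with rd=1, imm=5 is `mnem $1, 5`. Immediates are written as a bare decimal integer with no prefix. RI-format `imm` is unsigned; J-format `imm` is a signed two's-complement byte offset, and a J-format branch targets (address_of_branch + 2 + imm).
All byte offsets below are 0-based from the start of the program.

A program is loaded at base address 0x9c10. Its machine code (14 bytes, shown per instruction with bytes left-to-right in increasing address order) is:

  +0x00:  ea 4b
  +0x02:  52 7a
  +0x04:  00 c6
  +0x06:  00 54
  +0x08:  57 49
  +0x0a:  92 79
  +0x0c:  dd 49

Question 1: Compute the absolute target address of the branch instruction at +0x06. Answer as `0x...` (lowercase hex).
off 0x06: read 00 54 as little → 0x5400
  opcode bits[15:10]=0x15: call/J
  imm@[9:0]=0x0 ⇒ 0
  target = base 0x9c10 + off 0x06 + 2 + imm 0 = 0x9c18

0x9c18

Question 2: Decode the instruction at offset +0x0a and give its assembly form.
cmpi $1, 146

@+0a  little-endian(92 79) = 0x7992
  op=0x7992>>10=0x1e ⇒ cmpi (RI)
  [9:8] rd=1 = $1
  [7:0] imm=146 = 146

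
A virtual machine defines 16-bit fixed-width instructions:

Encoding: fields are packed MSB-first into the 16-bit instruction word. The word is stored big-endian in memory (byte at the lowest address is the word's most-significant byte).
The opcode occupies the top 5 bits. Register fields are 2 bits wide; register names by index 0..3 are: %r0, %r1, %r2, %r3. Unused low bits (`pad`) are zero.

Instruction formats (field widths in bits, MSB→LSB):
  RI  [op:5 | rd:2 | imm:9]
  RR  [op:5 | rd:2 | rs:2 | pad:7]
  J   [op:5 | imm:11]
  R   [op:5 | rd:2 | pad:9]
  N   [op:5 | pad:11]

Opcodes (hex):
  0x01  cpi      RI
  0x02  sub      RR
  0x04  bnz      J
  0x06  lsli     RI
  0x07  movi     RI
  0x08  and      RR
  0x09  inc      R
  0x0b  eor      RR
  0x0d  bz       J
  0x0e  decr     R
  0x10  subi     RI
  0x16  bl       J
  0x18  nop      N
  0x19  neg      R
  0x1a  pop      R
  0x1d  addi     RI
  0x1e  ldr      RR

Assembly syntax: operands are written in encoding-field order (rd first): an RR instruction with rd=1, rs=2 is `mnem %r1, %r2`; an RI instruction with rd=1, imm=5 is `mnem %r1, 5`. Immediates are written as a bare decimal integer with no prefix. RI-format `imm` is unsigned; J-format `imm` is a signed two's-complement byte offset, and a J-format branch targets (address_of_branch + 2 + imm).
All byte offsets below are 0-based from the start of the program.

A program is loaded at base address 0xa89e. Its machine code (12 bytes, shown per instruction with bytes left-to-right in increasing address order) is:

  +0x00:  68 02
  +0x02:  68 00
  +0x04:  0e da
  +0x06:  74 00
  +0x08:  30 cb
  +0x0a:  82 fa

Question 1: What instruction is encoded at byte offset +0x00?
bz 2

off 0x00: read 68 02 as big → 0x6802
  op=0x6802>>11=0xd ⇒ bz (J)
  imm@[10:0]=0x2 ⇒ 2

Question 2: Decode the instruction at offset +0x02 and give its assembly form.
bz 0

@+02  big-endian(68 00) = 0x6800
  opcode bits[15:11]=0xd: bz/J
  imm@[10:0]=0x0 ⇒ 0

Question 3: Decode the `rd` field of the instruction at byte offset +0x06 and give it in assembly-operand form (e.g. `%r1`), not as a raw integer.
[06] 74 00 → 0x7400
  op=0x7400>>11=0xe ⇒ decr (R)
  [10:9] rd=2 = %r2

%r2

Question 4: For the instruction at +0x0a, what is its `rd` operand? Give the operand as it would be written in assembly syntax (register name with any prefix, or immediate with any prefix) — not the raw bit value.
@+0a  big-endian(82 fa) = 0x82fa
  opcode bits[15:11]=0x10: subi/RI
  rd: (w>>9)&0x3=0x1 → %r1
  imm: (w>>0)&0x1ff=0xfa → 250

%r1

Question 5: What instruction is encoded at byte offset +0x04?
@+04  big-endian(0e da) = 0x0eda
  op=0x0eda>>11=0x1 ⇒ cpi (RI)
  [10:9] rd=3 = %r3
  [8:0] imm=218 = 218

cpi %r3, 218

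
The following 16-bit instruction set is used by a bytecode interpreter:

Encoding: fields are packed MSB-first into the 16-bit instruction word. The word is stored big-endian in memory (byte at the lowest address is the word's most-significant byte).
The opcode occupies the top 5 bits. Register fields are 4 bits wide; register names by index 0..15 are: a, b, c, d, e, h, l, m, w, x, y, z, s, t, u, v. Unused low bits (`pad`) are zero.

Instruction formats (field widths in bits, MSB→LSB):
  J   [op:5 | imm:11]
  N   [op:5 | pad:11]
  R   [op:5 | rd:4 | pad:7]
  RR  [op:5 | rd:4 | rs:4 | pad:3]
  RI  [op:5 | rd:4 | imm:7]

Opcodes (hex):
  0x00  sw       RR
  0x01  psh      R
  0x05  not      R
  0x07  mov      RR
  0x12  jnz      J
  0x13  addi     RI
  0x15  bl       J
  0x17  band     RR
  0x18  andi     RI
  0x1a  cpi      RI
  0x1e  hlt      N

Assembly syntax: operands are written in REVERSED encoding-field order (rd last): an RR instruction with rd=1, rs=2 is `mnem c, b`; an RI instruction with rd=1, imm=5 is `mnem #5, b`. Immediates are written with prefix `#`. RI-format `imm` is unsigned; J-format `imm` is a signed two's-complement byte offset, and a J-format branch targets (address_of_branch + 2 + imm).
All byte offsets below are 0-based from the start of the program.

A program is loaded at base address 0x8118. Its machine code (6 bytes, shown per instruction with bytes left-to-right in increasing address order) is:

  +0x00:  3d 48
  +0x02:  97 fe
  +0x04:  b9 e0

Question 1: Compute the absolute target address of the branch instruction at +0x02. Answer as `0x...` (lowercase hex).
off 0x02: read 97 fe as big → 0x97fe
  opcode bits[15:11]=0x12: jnz/J
  imm@[10:0]=0x7fe (s11→-2) ⇒ #-2
  target = base 0x8118 + off 0x02 + 2 + imm -2 = 0x811a

0x811a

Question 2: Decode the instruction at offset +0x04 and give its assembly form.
off 0x04: read b9 e0 as big → 0xb9e0
  op=0xb9e0>>11=0x17 ⇒ band (RR)
  rd: (w>>7)&0xf=0x3 → d
  rs: (w>>3)&0xf=0xc → s

band s, d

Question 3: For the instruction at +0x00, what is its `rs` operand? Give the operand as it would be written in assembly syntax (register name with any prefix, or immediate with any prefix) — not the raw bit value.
x

@+00  big-endian(3d 48) = 0x3d48
  op=0x3d48>>11=0x7 ⇒ mov (RR)
  rd@[10:7]=0xa ⇒ y
  rs@[6:3]=0x9 ⇒ x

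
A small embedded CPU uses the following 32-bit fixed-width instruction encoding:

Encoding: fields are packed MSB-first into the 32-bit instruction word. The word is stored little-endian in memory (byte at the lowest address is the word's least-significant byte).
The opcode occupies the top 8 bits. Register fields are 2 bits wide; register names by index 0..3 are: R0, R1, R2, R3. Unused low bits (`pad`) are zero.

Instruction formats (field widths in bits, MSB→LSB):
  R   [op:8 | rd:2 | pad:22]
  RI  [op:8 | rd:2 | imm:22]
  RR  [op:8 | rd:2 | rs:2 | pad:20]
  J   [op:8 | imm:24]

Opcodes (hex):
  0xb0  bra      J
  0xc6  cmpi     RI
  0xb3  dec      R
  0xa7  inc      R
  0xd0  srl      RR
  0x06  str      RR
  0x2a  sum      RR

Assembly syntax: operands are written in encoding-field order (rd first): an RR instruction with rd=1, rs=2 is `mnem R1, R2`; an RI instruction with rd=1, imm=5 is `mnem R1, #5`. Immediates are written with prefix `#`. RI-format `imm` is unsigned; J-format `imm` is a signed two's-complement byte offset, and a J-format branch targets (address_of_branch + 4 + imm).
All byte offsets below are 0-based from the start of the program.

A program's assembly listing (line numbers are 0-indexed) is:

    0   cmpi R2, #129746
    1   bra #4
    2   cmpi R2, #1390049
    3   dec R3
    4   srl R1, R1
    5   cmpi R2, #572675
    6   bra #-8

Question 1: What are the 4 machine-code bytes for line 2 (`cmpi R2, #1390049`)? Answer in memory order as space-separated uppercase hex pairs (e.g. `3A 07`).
L2: cmpi op=0xc6:8|rd=2:2|imm=1390049:22 ⇒ 0xc69535e1 ⇒ little e1 35 95 c6

E1 35 95 C6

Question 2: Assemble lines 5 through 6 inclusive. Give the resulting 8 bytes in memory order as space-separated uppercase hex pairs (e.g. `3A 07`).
03 BD 88 C6 F8 FF FF B0

L5: cmpi op=0xc6:8|rd=2:2|imm=572675:22 ⇒ 0xc688bd03 ⇒ little 03 bd 88 c6
L6: bra op=0xb0:8|imm=-8:24 ⇒ 0xb0fffff8 ⇒ little f8 ff ff b0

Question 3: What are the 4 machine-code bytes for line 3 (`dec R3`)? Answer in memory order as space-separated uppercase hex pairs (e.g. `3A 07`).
00 00 C0 B3

L3: dec op=0xb3:8|rd=3:2|pad=0:22 ⇒ 0xb3c00000 ⇒ little 00 00 c0 b3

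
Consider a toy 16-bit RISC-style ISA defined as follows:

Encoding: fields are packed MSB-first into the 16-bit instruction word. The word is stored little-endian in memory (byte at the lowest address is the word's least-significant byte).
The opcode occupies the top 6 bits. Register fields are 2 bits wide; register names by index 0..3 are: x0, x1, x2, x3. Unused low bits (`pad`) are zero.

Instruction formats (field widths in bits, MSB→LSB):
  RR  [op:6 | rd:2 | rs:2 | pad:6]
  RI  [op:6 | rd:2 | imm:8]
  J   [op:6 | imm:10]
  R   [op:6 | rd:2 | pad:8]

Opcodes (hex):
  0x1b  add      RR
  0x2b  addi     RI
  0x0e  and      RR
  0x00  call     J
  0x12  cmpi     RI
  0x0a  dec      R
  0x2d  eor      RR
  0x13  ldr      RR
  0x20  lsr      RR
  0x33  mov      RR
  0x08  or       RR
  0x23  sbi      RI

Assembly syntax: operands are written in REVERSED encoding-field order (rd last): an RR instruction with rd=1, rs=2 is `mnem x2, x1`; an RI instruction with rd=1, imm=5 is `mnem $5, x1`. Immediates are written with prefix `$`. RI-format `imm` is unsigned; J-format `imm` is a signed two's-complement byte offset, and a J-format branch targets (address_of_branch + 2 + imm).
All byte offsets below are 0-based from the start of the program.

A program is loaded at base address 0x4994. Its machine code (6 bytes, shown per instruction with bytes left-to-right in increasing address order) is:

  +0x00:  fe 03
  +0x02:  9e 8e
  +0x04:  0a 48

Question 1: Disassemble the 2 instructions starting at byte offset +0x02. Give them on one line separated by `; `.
@+02  little-endian(9e 8e) = 0x8e9e
  op=0x8e9e>>10=0x23 ⇒ sbi (RI)
  [9:8] rd=2 = x2
  [7:0] imm=158 = $158
@+04  little-endian(0a 48) = 0x480a
  op=0x480a>>10=0x12 ⇒ cmpi (RI)
  [9:8] rd=0 = x0
  [7:0] imm=10 = $10

sbi $158, x2; cmpi $10, x0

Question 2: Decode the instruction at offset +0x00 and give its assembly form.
call $-2

@+00  little-endian(fe 03) = 0x03fe
  opcode bits[15:10]=0x0: call/J
  [9:0] imm=1022 (s10→-2) = $-2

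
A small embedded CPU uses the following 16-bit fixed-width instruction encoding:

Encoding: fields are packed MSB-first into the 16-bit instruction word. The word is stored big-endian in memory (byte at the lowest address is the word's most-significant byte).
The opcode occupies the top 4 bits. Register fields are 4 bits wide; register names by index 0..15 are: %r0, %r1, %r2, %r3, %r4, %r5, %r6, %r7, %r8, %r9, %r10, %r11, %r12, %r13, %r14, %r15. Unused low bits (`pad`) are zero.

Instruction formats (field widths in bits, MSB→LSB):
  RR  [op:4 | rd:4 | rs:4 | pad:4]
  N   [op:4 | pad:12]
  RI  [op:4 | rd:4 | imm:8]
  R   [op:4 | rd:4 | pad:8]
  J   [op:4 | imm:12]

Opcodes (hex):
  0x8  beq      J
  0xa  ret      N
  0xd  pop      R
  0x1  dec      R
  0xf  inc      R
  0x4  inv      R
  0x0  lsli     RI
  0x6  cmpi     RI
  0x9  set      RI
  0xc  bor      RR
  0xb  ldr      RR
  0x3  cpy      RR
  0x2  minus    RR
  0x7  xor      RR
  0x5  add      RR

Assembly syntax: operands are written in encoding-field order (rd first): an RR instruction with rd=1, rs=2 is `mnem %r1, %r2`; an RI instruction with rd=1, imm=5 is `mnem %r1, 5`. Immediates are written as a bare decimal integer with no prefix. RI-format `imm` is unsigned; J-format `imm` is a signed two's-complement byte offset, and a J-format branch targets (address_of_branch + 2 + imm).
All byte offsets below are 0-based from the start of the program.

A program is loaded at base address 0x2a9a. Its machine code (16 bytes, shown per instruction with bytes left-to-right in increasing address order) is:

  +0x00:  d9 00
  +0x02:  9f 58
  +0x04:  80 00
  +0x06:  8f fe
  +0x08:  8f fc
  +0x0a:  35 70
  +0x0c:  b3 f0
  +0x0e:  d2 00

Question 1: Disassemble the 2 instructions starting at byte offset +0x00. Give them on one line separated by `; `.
pop %r9; set %r15, 88

@+00  big-endian(d9 00) = 0xd900
  top 4b → 0xd → pop [R]
  rd@[11:8]=0x9 ⇒ %r9
@+02  big-endian(9f 58) = 0x9f58
  top 4b → 0x9 → set [RI]
  rd@[11:8]=0xf ⇒ %r15
  imm@[7:0]=0x58 ⇒ 88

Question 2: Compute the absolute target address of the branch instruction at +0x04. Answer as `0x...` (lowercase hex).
+0x04: 80 00 ⇒ word 0x8000 (big)
  op=0x8000>>12=0x8 ⇒ beq (J)
  imm: (w>>0)&0xfff=0x0 → 0
  target = base 0x2a9a + off 0x04 + 2 + imm 0 = 0x2aa0

0x2aa0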